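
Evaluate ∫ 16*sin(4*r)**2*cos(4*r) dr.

Let u = sin(4*r), so du = (4*cos(4*r)) dr.
Rewriting, the integral becomes 4·∫ u^2 du = 4·u^3/3.
Substituting back, u = sin(4*r).

4*sin(4*r)**3/3 + C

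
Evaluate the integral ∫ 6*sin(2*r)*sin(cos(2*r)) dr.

Let u = cos(2*r), so du = (-2*sin(2*r)) dr.
Rewriting, the integral becomes -3·∫ sin(u) du = -3·-cos(u).
Substituting back, u = cos(2*r).

3*cos(cos(2*r)) + C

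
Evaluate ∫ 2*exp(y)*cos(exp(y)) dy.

Let u = exp(y), so du = (exp(y)) dy.
Rewriting, the integral becomes 2·∫ cos(u) du = 2·sin(u).
Substituting back, u = exp(y).

2*sin(exp(y)) + C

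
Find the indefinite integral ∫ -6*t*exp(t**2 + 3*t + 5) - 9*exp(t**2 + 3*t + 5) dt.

-3*exp(t**2 + 3*t + 5) + C

Let u = t**2 + 3*t + 5, so du = (2*t + 3) dt.
Rewriting, the integral becomes -3·∫ e^u du = -3·e^u.
Substituting back, u = t**2 + 3*t + 5.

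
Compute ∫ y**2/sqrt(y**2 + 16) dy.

y*sqrt(y**2 + 16)/2 - 8*log(y + sqrt(y**2 + 16)) + C

Substitute y = 4·tan(θ), so dy = 4·sec(θ)^2 dθ and the radical becomes sqrt(y**2 + 16) = 4·sec(θ) by the Pythagorean identity.
Integrate the resulting trig expression in θ, then back-substitute tan(θ) = y/4, sec(θ) = sqrt(y**2 + 16)/4 (absorbing any constant into C).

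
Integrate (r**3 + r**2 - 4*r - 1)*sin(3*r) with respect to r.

-r**3*cos(3*r)/3 + r**2*sin(3*r)/3 - r**2*cos(3*r)/3 + 2*r*sin(3*r)/9 + 14*r*cos(3*r)/9 - 14*sin(3*r)/27 + 11*cos(3*r)/27 + C

Use integration by parts with u = r**3 + r**2 - 4*r - 1, dv = sin(3*r) dr, so v = -cos(3*r)/3.
Apply parts 3 times (tabular method): alternate signs, differentiate u down to 0, integrate dv up.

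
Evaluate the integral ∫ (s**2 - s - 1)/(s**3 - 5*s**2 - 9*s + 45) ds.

19*log(s - 5)/16 - 5*log(s - 3)/12 + 11*log(s + 3)/48 + C

Factor the denominator: (s - 5)*(s - 3)*(s + 3).
Partial-fraction decomposition: 11/(48*(s + 3)) - 5/(12*(s - 3)) + 19/(16*(s - 5)).
Integrate each term: A/(s−a) contributes A·log|s−a|.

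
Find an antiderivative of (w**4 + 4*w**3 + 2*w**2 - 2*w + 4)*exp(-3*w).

Use integration by parts with u = w**4 + 4*w**3 + 2*w**2 - 2*w + 4, dv = exp(-3*w) dw, so v = -exp(-3*w)/3.
Apply parts 4 times (tabular method): alternate signs, differentiate u down to 0, integrate dv up.

(-27*w**4 - 144*w**3 - 198*w**2 - 78*w - 134)*exp(-3*w)/81 + C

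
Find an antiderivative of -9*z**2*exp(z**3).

-3*exp(z**3) + C

Let u = z**3, so du = (3*z**2) dz.
Rewriting, the integral becomes -3·∫ e^u du = -3·e^u.
Substituting back, u = z**3.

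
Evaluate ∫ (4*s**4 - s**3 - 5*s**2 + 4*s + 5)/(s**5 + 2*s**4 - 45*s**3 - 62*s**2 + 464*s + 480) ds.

Factor the denominator: (s - 5)*(s - 4)*(s + 1)*(s + 4)*(s + 6).
Partial-fraction decomposition: 5201/(1100*(s + 6)) - 997/(432*(s + 4)) + 1/(450*(s + 1)) - 901/(400*(s - 4)) + 2275/(594*(s - 5)).
Integrate each term: A/(s−a) contributes A·log|s−a|.

2275*log(s - 5)/594 - 901*log(s - 4)/400 + log(s + 1)/450 - 997*log(s + 4)/432 + 5201*log(s + 6)/1100 + C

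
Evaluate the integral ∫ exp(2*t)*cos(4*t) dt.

Let I denote the integral. Integrate by parts with u = cos(4*t), dv = exp(2*t) dt, so v = exp(2*t)/2: I = exp(2*t)*cos(4*t)/2 + 2·∫ exp(2*t)*sin(4*t) dt.
Apply parts again with u = sin(4*t), dv = exp(2*t) dt: ∫ exp(2*t)*sin(4*t) dt = exp(2*t)*sin(4*t)/2 − 2·I. Substituting back brings back I: I = exp(2*t)*sin(4*t) + exp(2*t)*cos(4*t)/2 − 4·I.
Solving for I: (1 + 4)·I equals the remaining terms, so I = (1/5)·(exp(2*t)*sin(4*t) + exp(2*t)*cos(4*t)/2).

exp(2*t)*sin(4*t)/5 + exp(2*t)*cos(4*t)/10 + C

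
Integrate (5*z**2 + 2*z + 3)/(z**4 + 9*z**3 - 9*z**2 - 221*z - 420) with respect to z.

23*log(z - 5)/144 - 21*log(z + 3)/16 + 25*log(z + 4)/9 - 13*log(z + 7)/8 + C

Factor the denominator: (z - 5)*(z + 3)*(z + 4)*(z + 7).
Partial-fraction decomposition: -13/(8*(z + 7)) + 25/(9*(z + 4)) - 21/(16*(z + 3)) + 23/(144*(z - 5)).
Integrate each term: A/(z−a) contributes A·log|z−a|.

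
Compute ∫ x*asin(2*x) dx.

x**2*asin(2*x)/2 + x*sqrt(-4*x**2 + 1)/8 - asin(2*x)/16 + C

Use integration by parts with u = arcsin(2*x), dv = x dx.
Then du = 2/sqrt(-4*x**2 + 1) dx.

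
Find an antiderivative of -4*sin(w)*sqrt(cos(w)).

8*cos(w)**(3/2)/3 + C

Let u = cos(w), so du = (-sin(w)) dw.
Rewriting, the integral becomes 4·∫ √u du = 4·(2/3)u^(3/2).
Substituting back, u = cos(w).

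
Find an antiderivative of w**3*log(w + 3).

Use integration by parts with u = log(w + 3), dv = w**3 dw.
Then du = 1/(w + 3) dw and v = w**4/4.

w**4*log(w + 3)/4 - w**4/16 + w**3/4 - 9*w**2/8 + 27*w/4 - 81*log(w + 3)/4 + C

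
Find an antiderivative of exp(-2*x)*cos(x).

exp(-2*x)*sin(x)/5 - 2*exp(-2*x)*cos(x)/5 + C

Let I denote the integral. Integrate by parts with u = cos(x), dv = exp(-2*x) dx, so v = -exp(-2*x)/2: I = -exp(-2*x)*cos(x)/2 − (1/2)·∫ exp(-2*x)*sin(x) dx.
Apply parts again with u = sin(x), dv = exp(-2*x) dx: ∫ exp(-2*x)*sin(x) dx = -exp(-2*x)*sin(x)/2 + (1/2)·I. Substituting back brings back I: I = exp(-2*x)*sin(x)/4 - exp(-2*x)*cos(x)/2 − (1/4)·I.
Solving for I: (1 + 1/4)·I equals the remaining terms, so I = (4/5)·(exp(-2*x)*sin(x)/4 - exp(-2*x)*cos(x)/2).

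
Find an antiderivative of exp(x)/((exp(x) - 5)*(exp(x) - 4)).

Let u = e^x, du = e^x dx.
The integral becomes ∫ du/((u-4)(u-5)); decompose into partial fractions.

log(exp(x) - 5) - log(exp(x) - 4) + C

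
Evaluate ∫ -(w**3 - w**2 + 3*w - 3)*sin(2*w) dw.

Use integration by parts with u = w**3 - w**2 + 3*w - 3, dv = -sin(2*w) dw, so v = cos(2*w)/2.
Apply parts 3 times (tabular method): alternate signs, differentiate u down to 0, integrate dv up.

w**3*cos(2*w)/2 - 3*w**2*sin(2*w)/4 - w**2*cos(2*w)/2 + w*sin(2*w)/2 + 3*w*cos(2*w)/4 - 3*sin(2*w)/8 - 5*cos(2*w)/4 + C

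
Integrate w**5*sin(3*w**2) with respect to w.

-w**4*cos(3*w**2)/6 + w**2*sin(3*w**2)/9 + cos(3*w**2)/27 + C

Let u = w², du = 2w dw; rewrite as (1/2)∫ u^2·sin(3u) du.
Now integrate by parts 2 times.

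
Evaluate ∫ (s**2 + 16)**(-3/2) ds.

s/(16*sqrt(s**2 + 16)) + C

Substitute s = 4·tan(θ), so ds = 4·sec(θ)^2 dθ and the radical becomes sqrt(s**2 + 16) = 4·sec(θ) by the Pythagorean identity.
Integrate the resulting trig expression in θ, then back-substitute tan(θ) = s/4, sec(θ) = sqrt(s**2 + 16)/4 (absorbing any constant into C).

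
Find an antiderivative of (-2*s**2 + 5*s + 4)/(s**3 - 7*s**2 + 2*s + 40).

-3*log(s - 5) + 4*log(s - 4)/3 - log(s + 2)/3 + C

Factor the denominator: (s - 5)*(s - 4)*(s + 2).
Partial-fraction decomposition: -1/(3*(s + 2)) + 4/(3*(s - 4)) - 3/(s - 5).
Integrate each term: A/(s−a) contributes A·log|s−a|.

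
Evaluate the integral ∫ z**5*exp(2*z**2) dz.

(2*z**4 - 2*z**2 + 1)*exp(2*z**2)/8 + C

Let u = z², du = 2z dz; rewrite as (1/2)∫ u^2·exp(2u) du.
Now integrate by parts 2 times.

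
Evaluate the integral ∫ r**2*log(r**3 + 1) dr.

r**3*log(r**3 + 1)/3 - r**3/3 + log(r**3 + 1)/3 + C

Let u = r**3 + 1, so du = (3*r**2) dr.
The integral becomes (1/3)·∫ log(u) du; integrate by parts with u′=log(u), dv′=du.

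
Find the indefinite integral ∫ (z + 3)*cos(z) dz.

Use integration by parts with u = z + 3, dv = cos(z) dz, so v = sin(z).
Apply parts 1 times (tabular method): alternate signs, differentiate u down to 0, integrate dv up.

z*sin(z) + 3*sin(z) + cos(z) + C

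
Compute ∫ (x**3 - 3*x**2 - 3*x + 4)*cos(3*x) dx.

x**3*sin(3*x)/3 - x**2*sin(3*x) + x**2*cos(3*x)/3 - 11*x*sin(3*x)/9 - 2*x*cos(3*x)/3 + 14*sin(3*x)/9 - 11*cos(3*x)/27 + C

Use integration by parts with u = x**3 - 3*x**2 - 3*x + 4, dv = cos(3*x) dx, so v = sin(3*x)/3.
Apply parts 3 times (tabular method): alternate signs, differentiate u down to 0, integrate dv up.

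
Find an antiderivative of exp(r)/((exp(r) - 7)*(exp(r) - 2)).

Let u = e^r, du = e^r dr.
The integral becomes ∫ du/((u-7)(u-2)); decompose into partial fractions.

log(exp(r) - 7)/5 - log(exp(r) - 2)/5 + C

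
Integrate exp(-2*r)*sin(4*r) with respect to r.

-exp(-2*r)*sin(4*r)/10 - exp(-2*r)*cos(4*r)/5 + C

Let I denote the integral. Integrate by parts with u = sin(4*r), dv = exp(-2*r) dr, so v = -exp(-2*r)/2: I = -exp(-2*r)*sin(4*r)/2 + 2·∫ exp(-2*r)*cos(4*r) dr.
Apply parts again with u = cos(4*r), dv = exp(-2*r) dr: ∫ exp(-2*r)*cos(4*r) dr = -exp(-2*r)*cos(4*r)/2 − 2·I. Substituting back brings back I: I = -exp(-2*r)*sin(4*r)/2 - exp(-2*r)*cos(4*r) − 4·I.
Solving for I: (1 + 4)·I equals the remaining terms, so I = (1/5)·(-exp(-2*r)*sin(4*r)/2 - exp(-2*r)*cos(4*r)).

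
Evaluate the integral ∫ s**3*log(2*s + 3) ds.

Use integration by parts with u = log(2*s + 3), dv = s**3 ds.
Then du = 2/(2*s + 3) ds and v = s**4/4.

s**4*log(2*s + 3)/4 - s**4/16 + s**3/8 - 9*s**2/32 + 27*s/32 - 81*log(2*s + 3)/64 + C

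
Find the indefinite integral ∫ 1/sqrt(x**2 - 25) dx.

log(x + sqrt(x**2 - 25)) + C

Substitute x = 5·sec(θ), so dx = 5·sec(θ)*tan(θ) dθ and the radical becomes sqrt(x**2 - 25) = 5·tan(θ) by the Pythagorean identity.
Integrate the resulting trig expression in θ, then back-substitute sec(θ) = x/5, tan(θ) = sqrt(x**2 - 25)/5 (absorbing any constant into C).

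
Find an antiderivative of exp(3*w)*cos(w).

Let I denote the integral. Integrate by parts with u = cos(w), dv = exp(3*w) dw, so v = exp(3*w)/3: I = exp(3*w)*cos(w)/3 + (1/3)·∫ exp(3*w)*sin(w) dw.
Apply parts again with u = sin(w), dv = exp(3*w) dw: ∫ exp(3*w)*sin(w) dw = exp(3*w)*sin(w)/3 − (1/3)·I. Substituting back brings back I: I = exp(3*w)*sin(w)/9 + exp(3*w)*cos(w)/3 − (1/9)·I.
Solving for I: (1 + 1/9)·I equals the remaining terms, so I = (9/10)·(exp(3*w)*sin(w)/9 + exp(3*w)*cos(w)/3).

exp(3*w)*sin(w)/10 + 3*exp(3*w)*cos(w)/10 + C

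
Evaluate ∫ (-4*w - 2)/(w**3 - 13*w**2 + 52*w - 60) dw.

Factor the denominator: (w - 6)*(w - 5)*(w - 2).
Partial-fraction decomposition: -5/(6*(w - 2)) + 22/(3*(w - 5)) - 13/(2*(w - 6)).
Integrate each term: A/(w−a) contributes A·log|w−a|.

-13*log(w - 6)/2 + 22*log(w - 5)/3 - 5*log(w - 2)/6 + C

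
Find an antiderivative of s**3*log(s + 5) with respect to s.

Use integration by parts with u = log(s + 5), dv = s**3 ds.
Then du = 1/(s + 5) ds and v = s**4/4.

s**4*log(s + 5)/4 - s**4/16 + 5*s**3/12 - 25*s**2/8 + 125*s/4 - 625*log(s + 5)/4 + C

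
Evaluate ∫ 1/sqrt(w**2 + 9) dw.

log(w + sqrt(w**2 + 9)) + C

Substitute w = 3·tan(θ), so dw = 3·sec(θ)^2 dθ and the radical becomes sqrt(w**2 + 9) = 3·sec(θ) by the Pythagorean identity.
Integrate the resulting trig expression in θ, then back-substitute tan(θ) = w/3, sec(θ) = sqrt(w**2 + 9)/3 (absorbing any constant into C).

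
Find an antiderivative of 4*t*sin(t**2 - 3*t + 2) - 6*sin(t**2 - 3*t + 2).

Let u = t**2 - 3*t + 2, so du = (2*t - 3) dt.
Rewriting, the integral becomes 2·∫ sin(u) du = 2·-cos(u).
Substituting back, u = t**2 - 3*t + 2.

-2*cos(t**2 - 3*t + 2) + C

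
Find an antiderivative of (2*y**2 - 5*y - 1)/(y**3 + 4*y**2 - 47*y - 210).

Factor the denominator: (y - 7)*(y + 5)*(y + 6).
Partial-fraction decomposition: 101/(13*(y + 6)) - 37/(6*(y + 5)) + 31/(78*(y - 7)).
Integrate each term: A/(y−a) contributes A·log|y−a|.

31*log(y - 7)/78 - 37*log(y + 5)/6 + 101*log(y + 6)/13 + C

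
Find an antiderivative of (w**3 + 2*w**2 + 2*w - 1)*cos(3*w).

Use integration by parts with u = w**3 + 2*w**2 + 2*w - 1, dv = cos(3*w) dw, so v = sin(3*w)/3.
Apply parts 3 times (tabular method): alternate signs, differentiate u down to 0, integrate dv up.

w**3*sin(3*w)/3 + 2*w**2*sin(3*w)/3 + w**2*cos(3*w)/3 + 4*w*sin(3*w)/9 + 4*w*cos(3*w)/9 - 13*sin(3*w)/27 + 4*cos(3*w)/27 + C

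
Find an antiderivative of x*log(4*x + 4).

x**2*log(4*x + 4)/2 - x**2/4 + x/2 - log(x + 1)/2 + C

Use integration by parts with u = log(4*x + 4), dv = x dx.
Then du = 4/(4*x + 4) dx and v = x**2/2.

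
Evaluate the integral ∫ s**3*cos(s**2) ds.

Let u = s², du = 2s ds; rewrite as (1/2)∫ u^1·cos(1u) du.
Now integrate by parts 1 time.

s**2*sin(s**2)/2 + cos(s**2)/2 + C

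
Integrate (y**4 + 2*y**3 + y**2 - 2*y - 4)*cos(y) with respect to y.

Use integration by parts with u = y**4 + 2*y**3 + y**2 - 2*y - 4, dv = cos(y) dy, so v = sin(y).
Apply parts 4 times (tabular method): alternate signs, differentiate u down to 0, integrate dv up.

y**4*sin(y) + 2*y**3*sin(y) + 4*y**3*cos(y) - 11*y**2*sin(y) + 6*y**2*cos(y) - 14*y*sin(y) - 22*y*cos(y) + 18*sin(y) - 14*cos(y) + C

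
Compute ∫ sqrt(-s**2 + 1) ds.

s*sqrt(-s**2 + 1)/2 + asin(s)/2 + C

Substitute s = sin(θ), so ds = cos(θ) dθ and the radical becomes sqrt(-s**2 + 1) = cos(θ) by the Pythagorean identity.
Integrate the resulting trig expression in θ, then back-substitute θ = asin(s), sin(θ) = s, cos(θ) = sqrt(-s**2 + 1) (absorbing any constant into C).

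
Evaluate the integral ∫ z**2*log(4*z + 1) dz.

Use integration by parts with u = log(4*z + 1), dv = z**2 dz.
Then du = 4/(4*z + 1) dz and v = z**3/3.

z**3*log(4*z + 1)/3 - z**3/9 + z**2/24 - z/48 + log(4*z + 1)/192 + C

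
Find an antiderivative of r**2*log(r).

r**3*log(r)/3 - r**3/9 + C

Use integration by parts with u = log(r), dv = r**2 dr.
Then du = 1/r dr and v = r**3/3.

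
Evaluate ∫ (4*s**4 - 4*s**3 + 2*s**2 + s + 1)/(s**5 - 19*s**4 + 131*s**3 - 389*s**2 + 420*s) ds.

Factor the denominator: s*(s - 7)*(s - 5)*(s - 4)*(s - 3).
Partial-fraction decomposition: -119/(12*(s - 3)) + 805/(12*(s - 4)) - 514/(5*(s - 5)) + 4169/(84*(s - 7)) + 1/(420*s).
Integrate each term: A/(s−a) contributes A·log|s−a|.

log(s)/420 + 4169*log(s - 7)/84 - 514*log(s - 5)/5 + 805*log(s - 4)/12 - 119*log(s - 3)/12 + C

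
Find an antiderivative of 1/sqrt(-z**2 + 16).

Substitute z = 4·sin(θ), so dz = 4·cos(θ) dθ and the radical becomes sqrt(-z**2 + 16) = 4·cos(θ) by the Pythagorean identity.
Integrate the resulting trig expression in θ, then back-substitute θ = asin(z/4), sin(θ) = z/4, cos(θ) = sqrt(-z**2 + 16)/4 (absorbing any constant into C).

asin(z/4) + C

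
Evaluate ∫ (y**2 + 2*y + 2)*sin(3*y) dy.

Use integration by parts with u = y**2 + 2*y + 2, dv = sin(3*y) dy, so v = -cos(3*y)/3.
Apply parts 2 times (tabular method): alternate signs, differentiate u down to 0, integrate dv up.

-y**2*cos(3*y)/3 + 2*y*sin(3*y)/9 - 2*y*cos(3*y)/3 + 2*sin(3*y)/9 - 16*cos(3*y)/27 + C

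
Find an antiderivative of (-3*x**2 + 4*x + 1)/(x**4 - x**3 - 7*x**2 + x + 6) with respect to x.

-7*log(x - 3)/20 - log(x - 1)/6 - 3*log(x + 1)/4 + 19*log(x + 2)/15 + C

Factor the denominator: (x - 3)*(x - 1)*(x + 1)*(x + 2).
Partial-fraction decomposition: 19/(15*(x + 2)) - 3/(4*(x + 1)) - 1/(6*(x - 1)) - 7/(20*(x - 3)).
Integrate each term: A/(x−a) contributes A·log|x−a|.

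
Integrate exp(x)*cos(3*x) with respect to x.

Let I denote the integral. Integrate by parts with u = cos(3*x), dv = exp(x) dx, so v = exp(x): I = exp(x)*cos(3*x) + 3·∫ exp(x)*sin(3*x) dx.
Apply parts again with u = sin(3*x), dv = exp(x) dx: ∫ exp(x)*sin(3*x) dx = exp(x)*sin(3*x) − 3·I. Substituting back brings back I: I = 3*exp(x)*sin(3*x) + exp(x)*cos(3*x) − 9·I.
Solving for I: (1 + 9)·I equals the remaining terms, so I = (1/10)·(3*exp(x)*sin(3*x) + exp(x)*cos(3*x)).

3*exp(x)*sin(3*x)/10 + exp(x)*cos(3*x)/10 + C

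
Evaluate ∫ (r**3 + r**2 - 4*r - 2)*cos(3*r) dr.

r**3*sin(3*r)/3 + r**2*sin(3*r)/3 + r**2*cos(3*r)/3 - 14*r*sin(3*r)/9 + 2*r*cos(3*r)/9 - 20*sin(3*r)/27 - 14*cos(3*r)/27 + C

Use integration by parts with u = r**3 + r**2 - 4*r - 2, dv = cos(3*r) dr, so v = sin(3*r)/3.
Apply parts 3 times (tabular method): alternate signs, differentiate u down to 0, integrate dv up.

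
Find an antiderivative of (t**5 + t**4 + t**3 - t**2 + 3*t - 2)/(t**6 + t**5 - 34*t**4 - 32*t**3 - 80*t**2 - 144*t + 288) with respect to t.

Factor the denominator: (t - 6)*(t - 1)*(t + 2)*(t + 6)*(t**2 + 4).
Partial-fraction decomposition: 3*(9*t + 4)/(400*(t**2 + 4)) + 211/(420*(t + 6)) - 3/(64*(t + 2)) - 1/(175*(t - 1)) + 2317/(4800*(t - 6)).
Integrate each term; A/(t−a) gives A·log|t−a|; the (Bt+D)/(t²+p²) term gives a log and an atan.

2317*log(t - 6)/4800 - log(t - 1)/175 - 3*log(t + 2)/64 + 211*log(t + 6)/420 + 27*log(t**2 + 4)/800 + 3*atan(t/2)/200 + C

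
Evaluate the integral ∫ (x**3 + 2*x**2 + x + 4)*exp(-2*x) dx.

(-4*x**3 - 14*x**2 - 18*x - 25)*exp(-2*x)/8 + C

Use integration by parts with u = x**3 + 2*x**2 + x + 4, dv = exp(-2*x) dx, so v = -exp(-2*x)/2.
Apply parts 3 times (tabular method): alternate signs, differentiate u down to 0, integrate dv up.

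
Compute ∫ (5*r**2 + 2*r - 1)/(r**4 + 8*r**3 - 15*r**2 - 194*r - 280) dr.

67*log(r - 5)/378 - 3*log(r + 2)/14 + 71*log(r + 4)/54 - 23*log(r + 7)/18 + C

Factor the denominator: (r - 5)*(r + 2)*(r + 4)*(r + 7).
Partial-fraction decomposition: -23/(18*(r + 7)) + 71/(54*(r + 4)) - 3/(14*(r + 2)) + 67/(378*(r - 5)).
Integrate each term: A/(r−a) contributes A·log|r−a|.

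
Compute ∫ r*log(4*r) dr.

r**2*(log(r) + 2*log(2))/2 - r**2/4 + C

Use integration by parts with u = log(4*r), dv = r dr.
Then du = 1/r dr and v = r**2/2.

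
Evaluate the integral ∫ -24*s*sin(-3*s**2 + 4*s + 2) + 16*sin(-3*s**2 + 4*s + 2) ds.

-4*cos(-3*s**2 + 4*s + 2) + C

Let u = 3*s**2 - 4*s - 2, so du = (6*s - 4) ds.
Rewriting, the integral becomes 4·∫ sin(u) du = 4·-cos(u).
Substituting back, u = 3*s**2 - 4*s - 2.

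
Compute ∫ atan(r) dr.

Use integration by parts with u = arctan(r), dv = dr.
Then du = 1/(r**2 + 1) dr.

r*atan(r) - log(r**2 + 1)/2 + C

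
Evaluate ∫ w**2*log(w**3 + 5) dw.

Let u = w**3 + 5, so du = (3*w**2) dw.
The integral becomes (1/3)·∫ log(u) du; integrate by parts with u′=log(u), dv′=du.

w**3*log(w**3 + 5)/3 - w**3/3 + 5*log(w**3 + 5)/3 + C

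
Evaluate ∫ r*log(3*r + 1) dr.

Use integration by parts with u = log(3*r + 1), dv = r dr.
Then du = 3/(3*r + 1) dr and v = r**2/2.

r**2*log(3*r + 1)/2 - r**2/4 + r/6 - log(3*r + 1)/18 + C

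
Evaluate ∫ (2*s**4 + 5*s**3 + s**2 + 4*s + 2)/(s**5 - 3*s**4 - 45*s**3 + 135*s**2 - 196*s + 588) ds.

Factor the denominator: (s - 7)*(s - 3)*(s + 7)*(s**2 + 4).
Partial-fraction decomposition: -2*(9*s - 77)/(689*(s**2 + 4)) + 311/(742*(s + 7)) - 8/(13*(s - 3)) + 1649/(742*(s - 7)).
Integrate each term; A/(s−a) gives A·log|s−a|; the (Bs+D)/(s²+p²) term gives a log and an atan.

1649*log(s - 7)/742 - 8*log(s - 3)/13 + 311*log(s + 7)/742 - 9*log(s**2 + 4)/689 + 77*atan(s/2)/689 + C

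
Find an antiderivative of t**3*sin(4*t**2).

Let u = t², du = 2t dt; rewrite as (1/2)∫ u^1·sin(4u) du.
Now integrate by parts 1 time.

-t**2*cos(4*t**2)/8 + sin(4*t**2)/32 + C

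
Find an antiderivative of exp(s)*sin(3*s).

Let I denote the integral. Integrate by parts with u = sin(3*s), dv = exp(s) ds, so v = exp(s): I = exp(s)*sin(3*s) − 3·∫ exp(s)*cos(3*s) ds.
Apply parts again with u = cos(3*s), dv = exp(s) ds: ∫ exp(s)*cos(3*s) ds = exp(s)*cos(3*s) + 3·I. Substituting back brings back I: I = exp(s)*sin(3*s) - 3*exp(s)*cos(3*s) − 9·I.
Solving for I: (1 + 9)·I equals the remaining terms, so I = (1/10)·(exp(s)*sin(3*s) - 3*exp(s)*cos(3*s)).

exp(s)*sin(3*s)/10 - 3*exp(s)*cos(3*s)/10 + C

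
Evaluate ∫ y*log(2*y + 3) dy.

y**2*log(2*y + 3)/2 - y**2/4 + 3*y/4 - 9*log(2*y + 3)/8 + C

Use integration by parts with u = log(2*y + 3), dv = y dy.
Then du = 2/(2*y + 3) dy and v = y**2/2.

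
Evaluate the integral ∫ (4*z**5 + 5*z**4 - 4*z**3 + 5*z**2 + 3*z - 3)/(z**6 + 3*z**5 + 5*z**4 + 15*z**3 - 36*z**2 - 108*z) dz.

log(z)/36 + 199*log(z - 2)/520 - 5*log(z + 2)/104 + 71*log(z + 3)/45 + 241*log(z**2 + 9)/234 - 122*atan(z/3)/117 + C

Factor the denominator: z*(z - 2)*(z + 2)*(z + 3)*(z**2 + 9).
Partial-fraction decomposition: (241*z - 366)/(117*(z**2 + 9)) + 71/(45*(z + 3)) - 5/(104*(z + 2)) + 199/(520*(z - 2)) + 1/(36*z).
Integrate each term; A/(z−a) gives A·log|z−a|; the (Bz+D)/(z²+p²) term gives a log and an atan.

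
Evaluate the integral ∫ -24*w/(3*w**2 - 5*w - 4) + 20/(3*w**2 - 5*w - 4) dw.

-4*log(3*w**2 - 5*w - 4) + C

Let u = 3*w**2 - 5*w - 4, so du = (6*w - 5) dw.
Rewriting, the integral becomes -4·∫ 1/u du = -4·log(u).
Substituting back, u = 3*w**2 - 5*w - 4.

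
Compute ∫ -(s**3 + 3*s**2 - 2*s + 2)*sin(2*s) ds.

s**3*cos(2*s)/2 - 3*s**2*sin(2*s)/4 + 3*s**2*cos(2*s)/2 - 3*s*sin(2*s)/2 - 7*s*cos(2*s)/4 + 7*sin(2*s)/8 + cos(2*s)/4 + C

Use integration by parts with u = s**3 + 3*s**2 - 2*s + 2, dv = -sin(2*s) ds, so v = cos(2*s)/2.
Apply parts 3 times (tabular method): alternate signs, differentiate u down to 0, integrate dv up.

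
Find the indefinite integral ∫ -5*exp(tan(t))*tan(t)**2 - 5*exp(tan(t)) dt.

Let u = tan(t), so du = (tan(t)**2 + 1) dt.
Rewriting, the integral becomes -5·∫ e^u du = -5·e^u.
Substituting back, u = tan(t).

-5*exp(tan(t)) + C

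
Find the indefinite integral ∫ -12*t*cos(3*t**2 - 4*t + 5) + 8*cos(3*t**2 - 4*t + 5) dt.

Let u = 3*t**2 - 4*t + 5, so du = (6*t - 4) dt.
Rewriting, the integral becomes -2·∫ cos(u) du = -2·sin(u).
Substituting back, u = 3*t**2 - 4*t + 5.

-2*sin(3*t**2 - 4*t + 5) + C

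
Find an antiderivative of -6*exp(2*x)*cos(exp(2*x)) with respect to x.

Let u = exp(2*x), so du = (2*exp(2*x)) dx.
Rewriting, the integral becomes -3·∫ cos(u) du = -3·sin(u).
Substituting back, u = exp(2*x).

-3*sin(exp(2*x)) + C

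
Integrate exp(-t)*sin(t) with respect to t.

-exp(-t)*sin(t)/2 - exp(-t)*cos(t)/2 + C

Let I denote the integral. Integrate by parts with u = sin(t), dv = exp(-t) dt, so v = -exp(-t): I = -exp(-t)*sin(t) + ∫ exp(-t)*cos(t) dt.
Apply parts again with u = cos(t), dv = exp(-t) dt: ∫ exp(-t)*cos(t) dt = -exp(-t)*cos(t) − I. Substituting back brings back I: I = -exp(-t)*sin(t) - exp(-t)*cos(t) − I.
Solving for I: (1 + 1)·I equals the remaining terms, so I = (1/2)·(-exp(-t)*sin(t) - exp(-t)*cos(t)).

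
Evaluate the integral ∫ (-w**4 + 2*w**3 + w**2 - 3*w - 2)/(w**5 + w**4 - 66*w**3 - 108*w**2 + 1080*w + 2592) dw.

-17519*log(w - 6)/48600 - 119*log(w + 3)/243 + 179*log(w + 4)/100 - 419*log(w + 6)/216 + 106/(135*w - 810) + C

Factor the denominator: (w - 6)**2*(w + 3)*(w + 4)*(w + 6).
Partial-fraction decomposition: -419/(216*(w + 6)) + 179/(100*(w + 4)) - 119/(243*(w + 3)) - 17519/(48600*(w - 6)) - 106/(135*(w - 6)**2).
Integrate each term; A/(w−a) gives A·log|w−a|; A/(w−a)² gives −A/(w−a).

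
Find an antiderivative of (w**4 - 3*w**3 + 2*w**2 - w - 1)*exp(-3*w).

Use integration by parts with u = w**4 - 3*w**3 + 2*w**2 - w - 1, dv = exp(-3*w) dw, so v = -exp(-3*w)/3.
Apply parts 4 times (tabular method): alternate signs, differentiate u down to 0, integrate dv up.

(-27*w**4 + 45*w**3 - 9*w**2 + 21*w + 34)*exp(-3*w)/81 + C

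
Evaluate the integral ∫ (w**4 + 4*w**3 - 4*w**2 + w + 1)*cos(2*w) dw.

Use integration by parts with u = w**4 + 4*w**3 - 4*w**2 + w + 1, dv = cos(2*w) dw, so v = sin(2*w)/2.
Apply parts 4 times (tabular method): alternate signs, differentiate u down to 0, integrate dv up.

w**4*sin(2*w)/2 + 2*w**3*sin(2*w) + w**3*cos(2*w) - 7*w**2*sin(2*w)/2 + 3*w**2*cos(2*w) - 5*w*sin(2*w)/2 - 7*w*cos(2*w)/2 + 9*sin(2*w)/4 - 5*cos(2*w)/4 + C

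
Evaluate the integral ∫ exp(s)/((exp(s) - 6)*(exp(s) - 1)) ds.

Let u = e^s, du = e^s ds.
The integral becomes ∫ du/((u-6)(u-1)); decompose into partial fractions.

log(exp(s) - 6)/5 - log(exp(s) - 1)/5 + C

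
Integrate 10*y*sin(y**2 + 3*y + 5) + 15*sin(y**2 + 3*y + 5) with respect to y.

-5*cos(y**2 + 3*y + 5) + C

Let u = y**2 + 3*y + 5, so du = (2*y + 3) dy.
Rewriting, the integral becomes 5·∫ sin(u) du = 5·-cos(u).
Substituting back, u = y**2 + 3*y + 5.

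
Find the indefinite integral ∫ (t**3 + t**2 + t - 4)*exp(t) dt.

Use integration by parts with u = t**3 + t**2 + t - 4, dv = exp(t) dt, so v = exp(t).
Apply parts 3 times (tabular method): alternate signs, differentiate u down to 0, integrate dv up.

(t**3 - 2*t**2 + 5*t - 9)*exp(t) + C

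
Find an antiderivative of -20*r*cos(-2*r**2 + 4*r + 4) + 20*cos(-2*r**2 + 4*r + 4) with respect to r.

Let u = 2*r**2 - 4*r - 4, so du = (4*r - 4) dr.
Rewriting, the integral becomes -5·∫ cos(u) du = -5·sin(u).
Substituting back, u = 2*r**2 - 4*r - 4.

5*sin(-2*r**2 + 4*r + 4) + C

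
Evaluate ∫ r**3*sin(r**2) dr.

-r**2*cos(r**2)/2 + sin(r**2)/2 + C

Let u = r², du = 2r dr; rewrite as (1/2)∫ u^1·sin(1u) du.
Now integrate by parts 1 time.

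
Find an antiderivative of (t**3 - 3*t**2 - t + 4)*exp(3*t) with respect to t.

Use integration by parts with u = t**3 - 3*t**2 - t + 4, dv = exp(3*t) dt, so v = exp(3*t)/3.
Apply parts 3 times (tabular method): alternate signs, differentiate u down to 0, integrate dv up.

(9*t**3 - 36*t**2 + 15*t + 31)*exp(3*t)/27 + C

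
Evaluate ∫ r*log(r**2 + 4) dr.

Let u = r**2 + 4, so du = (2*r) dr.
The integral becomes (1/2)·∫ log(u) du; integrate by parts with u′=log(u), dv′=du.

r**2*log(r**2 + 4)/2 - r**2/2 + 2*log(r**2 + 4) + C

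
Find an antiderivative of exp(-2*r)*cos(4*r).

Let I denote the integral. Integrate by parts with u = cos(4*r), dv = exp(-2*r) dr, so v = -exp(-2*r)/2: I = -exp(-2*r)*cos(4*r)/2 − 2·∫ exp(-2*r)*sin(4*r) dr.
Apply parts again with u = sin(4*r), dv = exp(-2*r) dr: ∫ exp(-2*r)*sin(4*r) dr = -exp(-2*r)*sin(4*r)/2 + 2·I. Substituting back brings back I: I = exp(-2*r)*sin(4*r) - exp(-2*r)*cos(4*r)/2 − 4·I.
Solving for I: (1 + 4)·I equals the remaining terms, so I = (1/5)·(exp(-2*r)*sin(4*r) - exp(-2*r)*cos(4*r)/2).

exp(-2*r)*sin(4*r)/5 - exp(-2*r)*cos(4*r)/10 + C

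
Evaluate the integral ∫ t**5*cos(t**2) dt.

Let u = t², du = 2t dt; rewrite as (1/2)∫ u^2·cos(1u) du.
Now integrate by parts 2 times.

t**4*sin(t**2)/2 + t**2*cos(t**2) - sin(t**2) + C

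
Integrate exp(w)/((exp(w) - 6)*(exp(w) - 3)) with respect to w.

Let u = e^w, du = e^w dw.
The integral becomes ∫ du/((u-6)(u-3)); decompose into partial fractions.

log(exp(w) - 6)/3 - log(exp(w) - 3)/3 + C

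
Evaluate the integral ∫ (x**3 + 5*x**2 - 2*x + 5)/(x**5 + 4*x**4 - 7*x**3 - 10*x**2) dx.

Factor the denominator: x**2*(x - 2)*(x + 1)*(x + 5).
Partial-fraction decomposition: 3/(140*(x + 5)) - 11/(12*(x + 1)) + 29/(84*(x - 2)) + 11/(20*x) - 1/(2*x**2).
Integrate each term; A/(x−a) gives A·log|x−a|; A/(x−a)² gives −A/(x−a).

11*log(x)/20 + 29*log(x - 2)/84 - 11*log(x + 1)/12 + 3*log(x + 5)/140 + 1/(2*x) + C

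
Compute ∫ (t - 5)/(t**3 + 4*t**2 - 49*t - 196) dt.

log(t - 7)/77 + 3*log(t + 4)/11 - 2*log(t + 7)/7 + C

Factor the denominator: (t - 7)*(t + 4)*(t + 7).
Partial-fraction decomposition: -2/(7*(t + 7)) + 3/(11*(t + 4)) + 1/(77*(t - 7)).
Integrate each term: A/(t−a) contributes A·log|t−a|.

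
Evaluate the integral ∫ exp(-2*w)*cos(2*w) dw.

Let I denote the integral. Integrate by parts with u = cos(2*w), dv = exp(-2*w) dw, so v = -exp(-2*w)/2: I = -exp(-2*w)*cos(2*w)/2 − ∫ exp(-2*w)*sin(2*w) dw.
Apply parts again with u = sin(2*w), dv = exp(-2*w) dw: ∫ exp(-2*w)*sin(2*w) dw = -exp(-2*w)*sin(2*w)/2 + I. Substituting back brings back I: I = exp(-2*w)*sin(2*w)/2 - exp(-2*w)*cos(2*w)/2 − I.
Solving for I: (1 + 1)·I equals the remaining terms, so I = (1/2)·(exp(-2*w)*sin(2*w)/2 - exp(-2*w)*cos(2*w)/2).

exp(-2*w)*sin(2*w)/4 - exp(-2*w)*cos(2*w)/4 + C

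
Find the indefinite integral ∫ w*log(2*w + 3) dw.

w**2*log(2*w + 3)/2 - w**2/4 + 3*w/4 - 9*log(2*w + 3)/8 + C

Use integration by parts with u = log(2*w + 3), dv = w dw.
Then du = 2/(2*w + 3) dw and v = w**2/2.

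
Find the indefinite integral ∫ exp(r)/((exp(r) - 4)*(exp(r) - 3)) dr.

log(exp(r) - 4) - log(exp(r) - 3) + C

Let u = e^r, du = e^r dr.
The integral becomes ∫ du/((u-4)(u-3)); decompose into partial fractions.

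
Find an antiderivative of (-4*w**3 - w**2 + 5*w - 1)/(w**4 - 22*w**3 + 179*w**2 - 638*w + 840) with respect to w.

-1387*log(w - 7)/6 + 871*log(w - 6)/2 - 501*log(w - 5)/2 + 253*log(w - 4)/6 + C

Factor the denominator: (w - 7)*(w - 6)*(w - 5)*(w - 4).
Partial-fraction decomposition: 253/(6*(w - 4)) - 501/(2*(w - 5)) + 871/(2*(w - 6)) - 1387/(6*(w - 7)).
Integrate each term: A/(w−a) contributes A·log|w−a|.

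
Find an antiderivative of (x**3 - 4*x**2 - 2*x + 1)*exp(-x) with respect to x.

Use integration by parts with u = x**3 - 4*x**2 - 2*x + 1, dv = exp(-x) dx, so v = -exp(-x).
Apply parts 3 times (tabular method): alternate signs, differentiate u down to 0, integrate dv up.

(-x**3 + x**2 + 4*x + 3)*exp(-x) + C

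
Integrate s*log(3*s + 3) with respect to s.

Use integration by parts with u = log(3*s + 3), dv = s ds.
Then du = 3/(3*s + 3) ds and v = s**2/2.

s**2*log(3*s + 3)/2 - s**2/4 + s/2 - log(s + 1)/2 + C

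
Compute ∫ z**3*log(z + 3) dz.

z**4*log(z + 3)/4 - z**4/16 + z**3/4 - 9*z**2/8 + 27*z/4 - 81*log(z + 3)/4 + C

Use integration by parts with u = log(z + 3), dv = z**3 dz.
Then du = 1/(z + 3) dz and v = z**4/4.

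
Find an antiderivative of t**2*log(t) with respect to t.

Use integration by parts with u = log(t), dv = t**2 dt.
Then du = 1/t dt and v = t**3/3.

t**3*log(t)/3 - t**3/9 + C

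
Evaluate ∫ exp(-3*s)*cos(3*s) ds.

Let I denote the integral. Integrate by parts with u = cos(3*s), dv = exp(-3*s) ds, so v = -exp(-3*s)/3: I = -exp(-3*s)*cos(3*s)/3 − ∫ exp(-3*s)*sin(3*s) ds.
Apply parts again with u = sin(3*s), dv = exp(-3*s) ds: ∫ exp(-3*s)*sin(3*s) ds = -exp(-3*s)*sin(3*s)/3 + I. Substituting back brings back I: I = exp(-3*s)*sin(3*s)/3 - exp(-3*s)*cos(3*s)/3 − I.
Solving for I: (1 + 1)·I equals the remaining terms, so I = (1/2)·(exp(-3*s)*sin(3*s)/3 - exp(-3*s)*cos(3*s)/3).

exp(-3*s)*sin(3*s)/6 - exp(-3*s)*cos(3*s)/6 + C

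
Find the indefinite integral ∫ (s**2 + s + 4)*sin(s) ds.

-s**2*cos(s) + 2*s*sin(s) - s*cos(s) + sin(s) - 2*cos(s) + C

Use integration by parts with u = s**2 + s + 4, dv = sin(s) ds, so v = -cos(s).
Apply parts 2 times (tabular method): alternate signs, differentiate u down to 0, integrate dv up.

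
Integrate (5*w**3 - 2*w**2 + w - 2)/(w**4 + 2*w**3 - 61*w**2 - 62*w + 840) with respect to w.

Factor the denominator: (w - 6)*(w - 4)*(w + 5)*(w + 7).
Partial-fraction decomposition: 911/(143*(w + 7)) - 31/(9*(w + 5)) - 145/(99*(w - 4)) + 46/(13*(w - 6)).
Integrate each term: A/(w−a) contributes A·log|w−a|.

46*log(w - 6)/13 - 145*log(w - 4)/99 - 31*log(w + 5)/9 + 911*log(w + 7)/143 + C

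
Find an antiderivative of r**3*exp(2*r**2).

(2*r**2 - 1)*exp(2*r**2)/8 + C

Let u = r², du = 2r dr; rewrite as (1/2)∫ u^1·exp(2u) du.
Now integrate by parts 1 time.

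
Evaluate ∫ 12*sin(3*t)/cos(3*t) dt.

Let u = cos(3*t), so du = (-3*sin(3*t)) dt.
Rewriting, the integral becomes -4·∫ 1/u du = -4·log(u).
Substituting back, u = cos(3*t).

-4*log(cos(3*t)) + C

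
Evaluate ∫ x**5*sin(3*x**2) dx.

-x**4*cos(3*x**2)/6 + x**2*sin(3*x**2)/9 + cos(3*x**2)/27 + C

Let u = x², du = 2x dx; rewrite as (1/2)∫ u^2·sin(3u) du.
Now integrate by parts 2 times.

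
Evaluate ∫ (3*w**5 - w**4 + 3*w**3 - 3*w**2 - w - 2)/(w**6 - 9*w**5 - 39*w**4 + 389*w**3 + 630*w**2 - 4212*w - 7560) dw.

Factor the denominator: (w - 7)*(w - 6)**2*(w + 2)*(w + 3)*(w + 5).
Partial-fraction decomposition: 10447/(8712*(w + 5)) - 917/(1620*(w + 3)) + 37/(432*(w + 2)) - 6741527/(156816*(w - 6)) - 5641/(198*(w - 6)**2) + 48893/(1080*(w - 7)).
Integrate each term; A/(w−a) gives A·log|w−a|; A/(w−a)² gives −A/(w−a).

48893*log(w - 7)/1080 - 6741527*log(w - 6)/156816 + 37*log(w + 2)/432 - 917*log(w + 3)/1620 + 10447*log(w + 5)/8712 + 5641/(198*w - 1188) + C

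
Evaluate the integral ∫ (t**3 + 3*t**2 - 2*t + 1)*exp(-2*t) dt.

Use integration by parts with u = t**3 + 3*t**2 - 2*t + 1, dv = exp(-2*t) dt, so v = -exp(-2*t)/2.
Apply parts 3 times (tabular method): alternate signs, differentiate u down to 0, integrate dv up.

(-4*t**3 - 18*t**2 - 10*t - 9)*exp(-2*t)/8 + C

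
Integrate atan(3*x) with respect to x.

Use integration by parts with u = arctan(3*x), dv = dx.
Then du = 3/(9*x**2 + 1) dx.

x*atan(3*x) - log(9*x**2 + 1)/6 + C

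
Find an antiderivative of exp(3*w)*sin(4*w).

3*exp(3*w)*sin(4*w)/25 - 4*exp(3*w)*cos(4*w)/25 + C

Let I denote the integral. Integrate by parts with u = sin(4*w), dv = exp(3*w) dw, so v = exp(3*w)/3: I = exp(3*w)*sin(4*w)/3 − (4/3)·∫ exp(3*w)*cos(4*w) dw.
Apply parts again with u = cos(4*w), dv = exp(3*w) dw: ∫ exp(3*w)*cos(4*w) dw = exp(3*w)*cos(4*w)/3 + (4/3)·I. Substituting back brings back I: I = exp(3*w)*sin(4*w)/3 - 4*exp(3*w)*cos(4*w)/9 − (16/9)·I.
Solving for I: (1 + 16/9)·I equals the remaining terms, so I = (9/25)·(exp(3*w)*sin(4*w)/3 - 4*exp(3*w)*cos(4*w)/9).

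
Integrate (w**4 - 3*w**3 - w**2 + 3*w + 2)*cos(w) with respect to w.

Use integration by parts with u = w**4 - 3*w**3 - w**2 + 3*w + 2, dv = cos(w) dw, so v = sin(w).
Apply parts 4 times (tabular method): alternate signs, differentiate u down to 0, integrate dv up.

w**4*sin(w) - 3*w**3*sin(w) + 4*w**3*cos(w) - 13*w**2*sin(w) - 9*w**2*cos(w) + 21*w*sin(w) - 26*w*cos(w) + 28*sin(w) + 21*cos(w) + C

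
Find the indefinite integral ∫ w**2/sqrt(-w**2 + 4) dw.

Substitute w = 2·sin(θ), so dw = 2·cos(θ) dθ and the radical becomes sqrt(-w**2 + 4) = 2·cos(θ) by the Pythagorean identity.
Integrate the resulting trig expression in θ, then back-substitute θ = asin(w/2), sin(θ) = w/2, cos(θ) = sqrt(-w**2 + 4)/2 (absorbing any constant into C).

-w*sqrt(-w**2 + 4)/2 + 2*asin(w/2) + C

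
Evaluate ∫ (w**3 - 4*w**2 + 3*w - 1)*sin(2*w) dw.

Use integration by parts with u = w**3 - 4*w**2 + 3*w - 1, dv = sin(2*w) dw, so v = -cos(2*w)/2.
Apply parts 3 times (tabular method): alternate signs, differentiate u down to 0, integrate dv up.

-w**3*cos(2*w)/2 + 3*w**2*sin(2*w)/4 + 2*w**2*cos(2*w) - 2*w*sin(2*w) - 3*w*cos(2*w)/4 + 3*sin(2*w)/8 - cos(2*w)/2 + C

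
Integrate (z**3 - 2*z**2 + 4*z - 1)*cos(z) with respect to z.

Use integration by parts with u = z**3 - 2*z**2 + 4*z - 1, dv = cos(z) dz, so v = sin(z).
Apply parts 3 times (tabular method): alternate signs, differentiate u down to 0, integrate dv up.

z**3*sin(z) - 2*z**2*sin(z) + 3*z**2*cos(z) - 2*z*sin(z) - 4*z*cos(z) + 3*sin(z) - 2*cos(z) + C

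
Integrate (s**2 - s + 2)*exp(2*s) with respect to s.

(s**2 - 2*s + 3)*exp(2*s)/2 + C

Use integration by parts with u = s**2 - s + 2, dv = exp(2*s) ds, so v = exp(2*s)/2.
Apply parts 2 times (tabular method): alternate signs, differentiate u down to 0, integrate dv up.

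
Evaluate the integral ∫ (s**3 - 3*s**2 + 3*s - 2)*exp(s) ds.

(s**3 - 6*s**2 + 15*s - 17)*exp(s) + C

Use integration by parts with u = s**3 - 3*s**2 + 3*s - 2, dv = exp(s) ds, so v = exp(s).
Apply parts 3 times (tabular method): alternate signs, differentiate u down to 0, integrate dv up.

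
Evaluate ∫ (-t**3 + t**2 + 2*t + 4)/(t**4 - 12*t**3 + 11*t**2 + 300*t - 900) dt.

Factor the denominator: (t - 6)**2*(t - 5)*(t + 5).
Partial-fraction decomposition: -72/(605*(t + 5)) - 43/(5*(t - 5)) + 934/(121*(t - 6)) - 164/(11*(t - 6)**2).
Integrate each term; A/(t−a) gives A·log|t−a|; A/(t−a)² gives −A/(t−a).

934*log(t - 6)/121 - 43*log(t - 5)/5 - 72*log(t + 5)/605 + 164/(11*t - 66) + C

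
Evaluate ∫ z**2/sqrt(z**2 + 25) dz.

Substitute z = 5·tan(θ), so dz = 5·sec(θ)^2 dθ and the radical becomes sqrt(z**2 + 25) = 5·sec(θ) by the Pythagorean identity.
Integrate the resulting trig expression in θ, then back-substitute tan(θ) = z/5, sec(θ) = sqrt(z**2 + 25)/5 (absorbing any constant into C).

z*sqrt(z**2 + 25)/2 - 25*log(z + sqrt(z**2 + 25))/2 + C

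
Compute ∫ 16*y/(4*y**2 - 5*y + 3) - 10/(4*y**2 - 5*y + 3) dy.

Let u = 4*y**2 - 5*y + 3, so du = (8*y - 5) dy.
Rewriting, the integral becomes 2·∫ 1/u du = 2·log(u).
Substituting back, u = 4*y**2 - 5*y + 3.

2*log(4*y**2 - 5*y + 3) + C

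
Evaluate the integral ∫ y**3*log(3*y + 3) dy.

y**4*log(3*y + 3)/4 - y**4/16 + y**3/12 - y**2/8 + y/4 - log(y + 1)/4 + C

Use integration by parts with u = log(3*y + 3), dv = y**3 dy.
Then du = 3/(3*y + 3) dy and v = y**4/4.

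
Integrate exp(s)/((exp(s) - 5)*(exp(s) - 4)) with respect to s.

Let u = e^s, du = e^s ds.
The integral becomes ∫ du/((u-4)(u-5)); decompose into partial fractions.

log(exp(s) - 5) - log(exp(s) - 4) + C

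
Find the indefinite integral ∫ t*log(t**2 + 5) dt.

t**2*log(t**2 + 5)/2 - t**2/2 + 5*log(t**2 + 5)/2 + C

Let u = t**2 + 5, so du = (2*t) dt.
The integral becomes (1/2)·∫ log(u) du; integrate by parts with u′=log(u), dv′=du.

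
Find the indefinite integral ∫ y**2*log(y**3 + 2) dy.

Let u = y**3 + 2, so du = (3*y**2) dy.
The integral becomes (1/3)·∫ log(u) du; integrate by parts with u′=log(u), dv′=du.

y**3*log(y**3 + 2)/3 - y**3/3 + 2*log(y**3 + 2)/3 + C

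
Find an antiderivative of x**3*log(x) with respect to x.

Use integration by parts with u = log(x), dv = x**3 dx.
Then du = 1/x dx and v = x**4/4.

x**4*log(x)/4 - x**4/16 + C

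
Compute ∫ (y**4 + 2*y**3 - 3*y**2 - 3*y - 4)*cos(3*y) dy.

y**4*sin(3*y)/3 + 2*y**3*sin(3*y)/3 + 4*y**3*cos(3*y)/9 - 13*y**2*sin(3*y)/9 + 2*y**2*cos(3*y)/3 - 13*y*sin(3*y)/9 - 26*y*cos(3*y)/27 - 82*sin(3*y)/81 - 13*cos(3*y)/27 + C

Use integration by parts with u = y**4 + 2*y**3 - 3*y**2 - 3*y - 4, dv = cos(3*y) dy, so v = sin(3*y)/3.
Apply parts 4 times (tabular method): alternate signs, differentiate u down to 0, integrate dv up.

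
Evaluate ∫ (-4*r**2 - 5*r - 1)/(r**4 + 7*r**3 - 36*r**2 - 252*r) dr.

Factor the denominator: r*(r - 6)*(r + 6)*(r + 7).
Partial-fraction decomposition: 162/(91*(r + 7)) - 115/(72*(r + 6)) - 175/(936*(r - 6)) + 1/(252*r).
Integrate each term: A/(r−a) contributes A·log|r−a|.

log(r)/252 - 175*log(r - 6)/936 - 115*log(r + 6)/72 + 162*log(r + 7)/91 + C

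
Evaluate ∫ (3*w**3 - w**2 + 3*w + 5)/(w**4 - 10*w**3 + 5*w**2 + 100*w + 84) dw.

503*log(w - 7)/36 - 635*log(w - 6)/56 - log(w + 1)/28 + 29*log(w + 2)/72 + C

Factor the denominator: (w - 7)*(w - 6)*(w + 1)*(w + 2).
Partial-fraction decomposition: 29/(72*(w + 2)) - 1/(28*(w + 1)) - 635/(56*(w - 6)) + 503/(36*(w - 7)).
Integrate each term: A/(w−a) contributes A·log|w−a|.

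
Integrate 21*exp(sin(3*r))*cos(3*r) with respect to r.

7*exp(sin(3*r)) + C

Let u = sin(3*r), so du = (3*cos(3*r)) dr.
Rewriting, the integral becomes 7·∫ e^u du = 7·e^u.
Substituting back, u = sin(3*r).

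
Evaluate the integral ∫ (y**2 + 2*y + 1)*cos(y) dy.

y**2*sin(y) + 2*y*sin(y) + 2*y*cos(y) - sin(y) + 2*cos(y) + C

Use integration by parts with u = y**2 + 2*y + 1, dv = cos(y) dy, so v = sin(y).
Apply parts 2 times (tabular method): alternate signs, differentiate u down to 0, integrate dv up.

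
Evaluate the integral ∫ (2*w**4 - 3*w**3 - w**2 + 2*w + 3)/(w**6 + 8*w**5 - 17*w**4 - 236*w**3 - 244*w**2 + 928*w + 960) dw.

863*log(w - 5)/16038 - 11*log(w - 2)/2592 + log(w + 1)/162 + 5131*log(w + 4)/2916 - 639*log(w + 6)/352 + 683/(324*w + 1296) + C

Factor the denominator: (w - 5)*(w - 2)*(w + 1)*(w + 4)**2*(w + 6).
Partial-fraction decomposition: -639/(352*(w + 6)) + 5131/(2916*(w + 4)) - 683/(324*(w + 4)**2) + 1/(162*(w + 1)) - 11/(2592*(w - 2)) + 863/(16038*(w - 5)).
Integrate each term; A/(w−a) gives A·log|w−a|; A/(w−a)² gives −A/(w−a).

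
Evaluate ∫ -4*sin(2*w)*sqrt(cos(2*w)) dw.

Let u = cos(2*w), so du = (-2*sin(2*w)) dw.
Rewriting, the integral becomes 2·∫ √u du = 2·(2/3)u^(3/2).
Substituting back, u = cos(2*w).

4*cos(2*w)**(3/2)/3 + C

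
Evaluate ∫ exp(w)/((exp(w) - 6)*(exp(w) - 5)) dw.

Let u = e^w, du = e^w dw.
The integral becomes ∫ du/((u-5)(u-6)); decompose into partial fractions.

log(exp(w) - 6) - log(exp(w) - 5) + C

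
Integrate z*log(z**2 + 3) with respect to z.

Let u = z**2 + 3, so du = (2*z) dz.
The integral becomes (1/2)·∫ log(u) du; integrate by parts with u′=log(u), dv′=du.

z**2*log(z**2 + 3)/2 - z**2/2 + 3*log(z**2 + 3)/2 + C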